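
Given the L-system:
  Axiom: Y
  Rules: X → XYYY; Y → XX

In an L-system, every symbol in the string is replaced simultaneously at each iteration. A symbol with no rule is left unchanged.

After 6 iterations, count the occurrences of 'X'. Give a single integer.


Step 0: Y  (0 'X')
Step 1: XX  (2 'X')
Step 2: XYYYXYYY  (2 'X')
Step 3: XYYYXXXXXXXYYYXXXXXX  (14 'X')
Step 4: XYYYXXXXXXXYYYXYYYXYYYXYYYXYYYXYYYXYYYXXXXXXXYYYXYYYXYYYXYYYXYYYXYYY  (26 'X')
Step 5: XYYYXXXXXXXYYYXYYYXYYYXYYYXYYYXYYYXYYYXXXXXXXYYYXXXXXXXYYYXXXXXXXYYYXXXXXXXYYYXXXXXXXYYYXXXXXXXYYYXXXXXXXYYYXYYYXYYYXYYYXYYYXYYYXYYYXXXXXXXYYYXXXXXXXYYYXXXXXXXYYYXXXXXXXYYYXXXXXXXYYYXXXXXX  (110 'X')
Step 6: XYYYXXXXXXXYYYXYYYXYYYXYYYXYYYXYYYXYYYXXXXXXXYYYXXXXXXXYYYXXXXXXXYYYXXXXXXXYYYXXXXXXXYYYXXXXXXXYYYXXXXXXXYYYXYYYXYYYXYYYXYYYXYYYXYYYXXXXXXXYYYXYYYXYYYXYYYXYYYXYYYXYYYXXXXXXXYYYXYYYXYYYXYYYXYYYXYYYXYYYXXXXXXXYYYXYYYXYYYXYYYXYYYXYYYXYYYXXXXXXXYYYXYYYXYYYXYYYXYYYXYYYXYYYXXXXXXXYYYXYYYXYYYXYYYXYYYXYYYXYYYXXXXXXXYYYXYYYXYYYXYYYXYYYXYYYXYYYXXXXXXXYYYXXXXXXXYYYXXXXXXXYYYXXXXXXXYYYXXXXXXXYYYXXXXXXXYYYXXXXXXXYYYXYYYXYYYXYYYXYYYXYYYXYYYXXXXXXXYYYXYYYXYYYXYYYXYYYXYYYXYYYXXXXXXXYYYXYYYXYYYXYYYXYYYXYYYXYYYXXXXXXXYYYXYYYXYYYXYYYXYYYXYYYXYYYXXXXXXXYYYXYYYXYYYXYYYXYYYXYYYXYYYXXXXXXXYYYXYYYXYYYXYYYXYYYXYYY  (266 'X')

Answer: 266


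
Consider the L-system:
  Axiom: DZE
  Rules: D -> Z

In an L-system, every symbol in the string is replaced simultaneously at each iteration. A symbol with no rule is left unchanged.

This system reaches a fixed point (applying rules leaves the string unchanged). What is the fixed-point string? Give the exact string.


Answer: ZZE

Derivation:
Step 0: DZE
Step 1: ZZE
Step 2: ZZE  (unchanged — fixed point at step 1)


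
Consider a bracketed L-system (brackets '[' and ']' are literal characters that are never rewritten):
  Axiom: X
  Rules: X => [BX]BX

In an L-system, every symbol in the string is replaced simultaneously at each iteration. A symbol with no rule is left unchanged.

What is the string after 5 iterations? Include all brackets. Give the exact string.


Step 0: X
Step 1: [BX]BX
Step 2: [B[BX]BX]B[BX]BX
Step 3: [B[B[BX]BX]B[BX]BX]B[B[BX]BX]B[BX]BX
Step 4: [B[B[B[BX]BX]B[BX]BX]B[B[BX]BX]B[BX]BX]B[B[B[BX]BX]B[BX]BX]B[B[BX]BX]B[BX]BX
Step 5: [B[B[B[B[BX]BX]B[BX]BX]B[B[BX]BX]B[BX]BX]B[B[B[BX]BX]B[BX]BX]B[B[BX]BX]B[BX]BX]B[B[B[B[BX]BX]B[BX]BX]B[B[BX]BX]B[BX]BX]B[B[B[BX]BX]B[BX]BX]B[B[BX]BX]B[BX]BX

Answer: [B[B[B[B[BX]BX]B[BX]BX]B[B[BX]BX]B[BX]BX]B[B[B[BX]BX]B[BX]BX]B[B[BX]BX]B[BX]BX]B[B[B[B[BX]BX]B[BX]BX]B[B[BX]BX]B[BX]BX]B[B[B[BX]BX]B[BX]BX]B[B[BX]BX]B[BX]BX


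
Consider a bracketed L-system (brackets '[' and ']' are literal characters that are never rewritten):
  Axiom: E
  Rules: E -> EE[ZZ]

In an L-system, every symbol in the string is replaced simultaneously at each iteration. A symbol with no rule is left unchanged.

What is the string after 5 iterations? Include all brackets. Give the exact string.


Answer: EE[ZZ]EE[ZZ][ZZ]EE[ZZ]EE[ZZ][ZZ][ZZ]EE[ZZ]EE[ZZ][ZZ]EE[ZZ]EE[ZZ][ZZ][ZZ][ZZ]EE[ZZ]EE[ZZ][ZZ]EE[ZZ]EE[ZZ][ZZ][ZZ]EE[ZZ]EE[ZZ][ZZ]EE[ZZ]EE[ZZ][ZZ][ZZ][ZZ][ZZ]

Derivation:
Step 0: E
Step 1: EE[ZZ]
Step 2: EE[ZZ]EE[ZZ][ZZ]
Step 3: EE[ZZ]EE[ZZ][ZZ]EE[ZZ]EE[ZZ][ZZ][ZZ]
Step 4: EE[ZZ]EE[ZZ][ZZ]EE[ZZ]EE[ZZ][ZZ][ZZ]EE[ZZ]EE[ZZ][ZZ]EE[ZZ]EE[ZZ][ZZ][ZZ][ZZ]
Step 5: EE[ZZ]EE[ZZ][ZZ]EE[ZZ]EE[ZZ][ZZ][ZZ]EE[ZZ]EE[ZZ][ZZ]EE[ZZ]EE[ZZ][ZZ][ZZ][ZZ]EE[ZZ]EE[ZZ][ZZ]EE[ZZ]EE[ZZ][ZZ][ZZ]EE[ZZ]EE[ZZ][ZZ]EE[ZZ]EE[ZZ][ZZ][ZZ][ZZ][ZZ]


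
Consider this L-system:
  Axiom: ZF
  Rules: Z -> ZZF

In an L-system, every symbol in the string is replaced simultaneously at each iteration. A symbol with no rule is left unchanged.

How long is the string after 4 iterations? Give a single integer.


Answer: 32

Derivation:
Step 0: length = 2
Step 1: length = 4
Step 2: length = 8
Step 3: length = 16
Step 4: length = 32


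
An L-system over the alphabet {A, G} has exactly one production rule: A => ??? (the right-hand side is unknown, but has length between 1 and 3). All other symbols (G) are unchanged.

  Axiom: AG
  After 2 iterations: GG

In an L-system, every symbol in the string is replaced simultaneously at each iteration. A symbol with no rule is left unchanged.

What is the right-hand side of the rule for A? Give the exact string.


Trying A => G:
  Step 0: AG
  Step 1: GG
  Step 2: GG
Matches the given result.

Answer: G


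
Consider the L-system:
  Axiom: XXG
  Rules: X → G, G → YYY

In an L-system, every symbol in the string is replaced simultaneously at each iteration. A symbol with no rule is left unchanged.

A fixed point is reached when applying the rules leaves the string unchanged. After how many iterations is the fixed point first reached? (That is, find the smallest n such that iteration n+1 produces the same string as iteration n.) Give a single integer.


Answer: 2

Derivation:
Step 0: XXG
Step 1: GGYYY
Step 2: YYYYYYYYY
Step 3: YYYYYYYYY  (unchanged — fixed point at step 2)


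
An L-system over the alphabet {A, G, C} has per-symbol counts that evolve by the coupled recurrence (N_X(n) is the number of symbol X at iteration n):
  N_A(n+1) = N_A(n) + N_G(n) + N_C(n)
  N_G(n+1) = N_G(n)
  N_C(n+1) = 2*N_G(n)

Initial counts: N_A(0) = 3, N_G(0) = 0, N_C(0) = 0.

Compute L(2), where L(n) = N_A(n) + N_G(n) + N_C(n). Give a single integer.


Answer: 3

Derivation:
Step 0: N_A=3, N_G=0, N_C=0, L=3
Step 1: N_A=3, N_G=0, N_C=0, L=3
Step 2: N_A=3, N_G=0, N_C=0, L=3


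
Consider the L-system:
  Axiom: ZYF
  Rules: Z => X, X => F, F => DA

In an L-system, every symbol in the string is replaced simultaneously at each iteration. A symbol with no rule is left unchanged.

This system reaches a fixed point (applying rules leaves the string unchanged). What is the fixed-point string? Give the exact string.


Answer: DAYDA

Derivation:
Step 0: ZYF
Step 1: XYDA
Step 2: FYDA
Step 3: DAYDA
Step 4: DAYDA  (unchanged — fixed point at step 3)


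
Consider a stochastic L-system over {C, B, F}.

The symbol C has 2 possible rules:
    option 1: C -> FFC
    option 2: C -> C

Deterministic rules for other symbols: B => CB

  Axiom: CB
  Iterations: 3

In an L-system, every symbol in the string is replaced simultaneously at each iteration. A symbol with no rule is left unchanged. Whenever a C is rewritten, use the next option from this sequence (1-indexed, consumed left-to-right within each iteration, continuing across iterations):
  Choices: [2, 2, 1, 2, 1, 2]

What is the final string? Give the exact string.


Answer: CFFFFCCCB

Derivation:
Step 0: CB
Step 1: CCB  (used choices [2])
Step 2: CFFCCB  (used choices [2, 1])
Step 3: CFFFFCCCB  (used choices [2, 1, 2])


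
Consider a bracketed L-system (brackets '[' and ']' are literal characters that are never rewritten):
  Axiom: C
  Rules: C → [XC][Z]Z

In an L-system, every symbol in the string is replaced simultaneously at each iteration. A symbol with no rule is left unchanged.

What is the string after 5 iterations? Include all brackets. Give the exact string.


Answer: [X[X[X[X[XC][Z]Z][Z]Z][Z]Z][Z]Z][Z]Z

Derivation:
Step 0: C
Step 1: [XC][Z]Z
Step 2: [X[XC][Z]Z][Z]Z
Step 3: [X[X[XC][Z]Z][Z]Z][Z]Z
Step 4: [X[X[X[XC][Z]Z][Z]Z][Z]Z][Z]Z
Step 5: [X[X[X[X[XC][Z]Z][Z]Z][Z]Z][Z]Z][Z]Z


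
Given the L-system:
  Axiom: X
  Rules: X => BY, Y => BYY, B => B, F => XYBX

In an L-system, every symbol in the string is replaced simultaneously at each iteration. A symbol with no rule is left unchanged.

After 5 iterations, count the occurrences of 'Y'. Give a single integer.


Step 0: X  (0 'Y')
Step 1: BY  (1 'Y')
Step 2: BBYY  (2 'Y')
Step 3: BBBYYBYY  (4 'Y')
Step 4: BBBBYYBYYBBYYBYY  (8 'Y')
Step 5: BBBBBYYBYYBBYYBYYBBBYYBYYBBYYBYY  (16 'Y')

Answer: 16


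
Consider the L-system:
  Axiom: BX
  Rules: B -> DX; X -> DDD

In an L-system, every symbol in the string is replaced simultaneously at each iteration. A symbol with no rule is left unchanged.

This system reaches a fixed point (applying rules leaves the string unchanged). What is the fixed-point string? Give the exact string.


Answer: DDDDDDD

Derivation:
Step 0: BX
Step 1: DXDDD
Step 2: DDDDDDD
Step 3: DDDDDDD  (unchanged — fixed point at step 2)


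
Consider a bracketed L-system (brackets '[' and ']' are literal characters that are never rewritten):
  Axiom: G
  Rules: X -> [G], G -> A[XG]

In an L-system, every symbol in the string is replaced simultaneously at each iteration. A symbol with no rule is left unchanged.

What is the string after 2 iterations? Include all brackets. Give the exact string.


Answer: A[[G]A[XG]]

Derivation:
Step 0: G
Step 1: A[XG]
Step 2: A[[G]A[XG]]


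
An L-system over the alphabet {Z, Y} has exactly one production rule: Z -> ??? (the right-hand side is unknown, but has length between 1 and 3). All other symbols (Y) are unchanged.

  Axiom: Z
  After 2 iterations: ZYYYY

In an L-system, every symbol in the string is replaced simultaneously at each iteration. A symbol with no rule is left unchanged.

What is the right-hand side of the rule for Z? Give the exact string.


Answer: ZYY

Derivation:
Trying Z -> ZYY:
  Step 0: Z
  Step 1: ZYY
  Step 2: ZYYYY
Matches the given result.


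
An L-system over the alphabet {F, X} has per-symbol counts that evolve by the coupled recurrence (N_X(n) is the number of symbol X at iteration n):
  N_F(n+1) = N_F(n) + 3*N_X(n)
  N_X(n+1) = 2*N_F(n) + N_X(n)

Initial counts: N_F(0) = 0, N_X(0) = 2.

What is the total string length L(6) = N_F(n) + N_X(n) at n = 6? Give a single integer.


Step 0: N_F=0, N_X=2, L=2
Step 1: N_F=6, N_X=2, L=8
Step 2: N_F=12, N_X=14, L=26
Step 3: N_F=54, N_X=38, L=92
Step 4: N_F=168, N_X=146, L=314
Step 5: N_F=606, N_X=482, L=1088
Step 6: N_F=2052, N_X=1694, L=3746

Answer: 3746


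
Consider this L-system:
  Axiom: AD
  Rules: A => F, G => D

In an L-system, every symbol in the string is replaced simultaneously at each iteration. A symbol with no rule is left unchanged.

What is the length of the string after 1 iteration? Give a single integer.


Step 0: length = 2
Step 1: length = 2

Answer: 2


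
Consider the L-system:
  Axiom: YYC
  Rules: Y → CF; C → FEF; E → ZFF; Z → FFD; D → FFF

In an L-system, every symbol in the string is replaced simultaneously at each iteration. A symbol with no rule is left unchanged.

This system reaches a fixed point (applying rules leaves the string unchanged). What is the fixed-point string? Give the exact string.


Step 0: YYC
Step 1: CFCFFEF
Step 2: FEFFFEFFFZFFF
Step 3: FZFFFFFZFFFFFFFDFFF
Step 4: FFFDFFFFFFFDFFFFFFFFFFFFF
Step 5: FFFFFFFFFFFFFFFFFFFFFFFFFFFFF
Step 6: FFFFFFFFFFFFFFFFFFFFFFFFFFFFF  (unchanged — fixed point at step 5)

Answer: FFFFFFFFFFFFFFFFFFFFFFFFFFFFF


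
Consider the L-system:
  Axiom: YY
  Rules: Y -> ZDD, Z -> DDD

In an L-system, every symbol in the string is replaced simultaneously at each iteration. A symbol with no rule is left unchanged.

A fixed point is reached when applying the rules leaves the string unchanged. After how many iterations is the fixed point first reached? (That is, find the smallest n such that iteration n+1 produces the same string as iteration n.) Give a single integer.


Answer: 2

Derivation:
Step 0: YY
Step 1: ZDDZDD
Step 2: DDDDDDDDDD
Step 3: DDDDDDDDDD  (unchanged — fixed point at step 2)


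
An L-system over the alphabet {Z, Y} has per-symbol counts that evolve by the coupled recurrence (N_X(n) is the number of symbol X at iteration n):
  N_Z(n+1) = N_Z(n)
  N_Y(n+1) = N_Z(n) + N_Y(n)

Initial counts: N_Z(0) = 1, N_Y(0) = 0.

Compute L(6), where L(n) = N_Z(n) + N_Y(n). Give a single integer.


Step 0: N_Z=1, N_Y=0, L=1
Step 1: N_Z=1, N_Y=1, L=2
Step 2: N_Z=1, N_Y=2, L=3
Step 3: N_Z=1, N_Y=3, L=4
Step 4: N_Z=1, N_Y=4, L=5
Step 5: N_Z=1, N_Y=5, L=6
Step 6: N_Z=1, N_Y=6, L=7

Answer: 7


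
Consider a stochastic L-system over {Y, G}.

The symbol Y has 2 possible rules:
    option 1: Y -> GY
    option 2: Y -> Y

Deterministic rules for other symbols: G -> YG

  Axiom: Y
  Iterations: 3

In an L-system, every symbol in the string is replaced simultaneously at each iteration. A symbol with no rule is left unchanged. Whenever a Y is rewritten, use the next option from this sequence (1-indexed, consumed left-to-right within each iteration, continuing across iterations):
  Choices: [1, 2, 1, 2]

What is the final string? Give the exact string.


Answer: GYYGY

Derivation:
Step 0: Y
Step 1: GY  (used choices [1])
Step 2: YGY  (used choices [2])
Step 3: GYYGY  (used choices [1, 2])


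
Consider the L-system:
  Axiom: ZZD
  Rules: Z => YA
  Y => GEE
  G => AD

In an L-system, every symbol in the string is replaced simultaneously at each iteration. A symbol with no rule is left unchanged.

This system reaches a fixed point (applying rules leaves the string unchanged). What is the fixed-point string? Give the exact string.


Answer: ADEEAADEEAD

Derivation:
Step 0: ZZD
Step 1: YAYAD
Step 2: GEEAGEEAD
Step 3: ADEEAADEEAD
Step 4: ADEEAADEEAD  (unchanged — fixed point at step 3)


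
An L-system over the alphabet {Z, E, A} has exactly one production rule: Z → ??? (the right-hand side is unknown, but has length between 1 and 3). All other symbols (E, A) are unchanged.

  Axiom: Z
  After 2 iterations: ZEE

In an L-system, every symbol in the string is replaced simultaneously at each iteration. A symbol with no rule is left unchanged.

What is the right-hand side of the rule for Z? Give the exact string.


Trying Z → ZE:
  Step 0: Z
  Step 1: ZE
  Step 2: ZEE
Matches the given result.

Answer: ZE


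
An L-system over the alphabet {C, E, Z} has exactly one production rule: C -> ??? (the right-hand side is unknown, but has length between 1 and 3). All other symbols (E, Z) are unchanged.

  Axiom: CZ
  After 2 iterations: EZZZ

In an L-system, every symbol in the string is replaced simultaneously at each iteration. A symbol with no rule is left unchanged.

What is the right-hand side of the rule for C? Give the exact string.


Answer: EZZ

Derivation:
Trying C -> EZZ:
  Step 0: CZ
  Step 1: EZZZ
  Step 2: EZZZ
Matches the given result.


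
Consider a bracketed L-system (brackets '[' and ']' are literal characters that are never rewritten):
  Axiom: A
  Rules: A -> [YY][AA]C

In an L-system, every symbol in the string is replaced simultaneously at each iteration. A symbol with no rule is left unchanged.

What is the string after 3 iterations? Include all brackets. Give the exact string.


Answer: [YY][[YY][[YY][AA]C[YY][AA]C]C[YY][[YY][AA]C[YY][AA]C]C]C

Derivation:
Step 0: A
Step 1: [YY][AA]C
Step 2: [YY][[YY][AA]C[YY][AA]C]C
Step 3: [YY][[YY][[YY][AA]C[YY][AA]C]C[YY][[YY][AA]C[YY][AA]C]C]C


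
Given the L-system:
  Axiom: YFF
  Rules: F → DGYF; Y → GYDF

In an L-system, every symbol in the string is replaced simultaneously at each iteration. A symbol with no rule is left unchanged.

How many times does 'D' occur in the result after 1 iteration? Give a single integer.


Answer: 3

Derivation:
Step 0: YFF  (0 'D')
Step 1: GYDFDGYFDGYF  (3 'D')


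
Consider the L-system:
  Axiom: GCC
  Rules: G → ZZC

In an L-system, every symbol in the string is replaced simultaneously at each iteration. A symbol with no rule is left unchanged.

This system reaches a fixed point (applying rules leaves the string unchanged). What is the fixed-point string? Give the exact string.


Step 0: GCC
Step 1: ZZCCC
Step 2: ZZCCC  (unchanged — fixed point at step 1)

Answer: ZZCCC


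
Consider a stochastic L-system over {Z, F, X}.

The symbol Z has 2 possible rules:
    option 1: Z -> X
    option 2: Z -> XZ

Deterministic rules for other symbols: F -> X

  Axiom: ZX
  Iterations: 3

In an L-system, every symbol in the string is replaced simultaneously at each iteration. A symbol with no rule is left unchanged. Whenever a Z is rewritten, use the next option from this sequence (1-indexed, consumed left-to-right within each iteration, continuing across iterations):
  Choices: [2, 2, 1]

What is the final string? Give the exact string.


Step 0: ZX
Step 1: XZX  (used choices [2])
Step 2: XXZX  (used choices [2])
Step 3: XXXX  (used choices [1])

Answer: XXXX


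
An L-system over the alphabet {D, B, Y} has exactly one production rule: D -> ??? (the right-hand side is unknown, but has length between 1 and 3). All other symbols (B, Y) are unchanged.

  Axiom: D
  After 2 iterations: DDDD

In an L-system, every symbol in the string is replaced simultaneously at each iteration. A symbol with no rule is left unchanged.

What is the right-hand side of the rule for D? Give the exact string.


Trying D -> DD:
  Step 0: D
  Step 1: DD
  Step 2: DDDD
Matches the given result.

Answer: DD


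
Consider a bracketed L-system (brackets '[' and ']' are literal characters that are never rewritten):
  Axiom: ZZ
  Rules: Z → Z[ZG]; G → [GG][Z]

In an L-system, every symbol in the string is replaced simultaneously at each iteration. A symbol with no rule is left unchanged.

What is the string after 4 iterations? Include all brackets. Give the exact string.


Step 0: ZZ
Step 1: Z[ZG]Z[ZG]
Step 2: Z[ZG][Z[ZG][GG][Z]]Z[ZG][Z[ZG][GG][Z]]
Step 3: Z[ZG][Z[ZG][GG][Z]][Z[ZG][Z[ZG][GG][Z]][[GG][Z][GG][Z]][Z[ZG]]]Z[ZG][Z[ZG][GG][Z]][Z[ZG][Z[ZG][GG][Z]][[GG][Z][GG][Z]][Z[ZG]]]
Step 4: Z[ZG][Z[ZG][GG][Z]][Z[ZG][Z[ZG][GG][Z]][[GG][Z][GG][Z]][Z[ZG]]][Z[ZG][Z[ZG][GG][Z]][Z[ZG][Z[ZG][GG][Z]][[GG][Z][GG][Z]][Z[ZG]]][[[GG][Z][GG][Z]][Z[ZG]][[GG][Z][GG][Z]][Z[ZG]]][Z[ZG][Z[ZG][GG][Z]]]]Z[ZG][Z[ZG][GG][Z]][Z[ZG][Z[ZG][GG][Z]][[GG][Z][GG][Z]][Z[ZG]]][Z[ZG][Z[ZG][GG][Z]][Z[ZG][Z[ZG][GG][Z]][[GG][Z][GG][Z]][Z[ZG]]][[[GG][Z][GG][Z]][Z[ZG]][[GG][Z][GG][Z]][Z[ZG]]][Z[ZG][Z[ZG][GG][Z]]]]

Answer: Z[ZG][Z[ZG][GG][Z]][Z[ZG][Z[ZG][GG][Z]][[GG][Z][GG][Z]][Z[ZG]]][Z[ZG][Z[ZG][GG][Z]][Z[ZG][Z[ZG][GG][Z]][[GG][Z][GG][Z]][Z[ZG]]][[[GG][Z][GG][Z]][Z[ZG]][[GG][Z][GG][Z]][Z[ZG]]][Z[ZG][Z[ZG][GG][Z]]]]Z[ZG][Z[ZG][GG][Z]][Z[ZG][Z[ZG][GG][Z]][[GG][Z][GG][Z]][Z[ZG]]][Z[ZG][Z[ZG][GG][Z]][Z[ZG][Z[ZG][GG][Z]][[GG][Z][GG][Z]][Z[ZG]]][[[GG][Z][GG][Z]][Z[ZG]][[GG][Z][GG][Z]][Z[ZG]]][Z[ZG][Z[ZG][GG][Z]]]]


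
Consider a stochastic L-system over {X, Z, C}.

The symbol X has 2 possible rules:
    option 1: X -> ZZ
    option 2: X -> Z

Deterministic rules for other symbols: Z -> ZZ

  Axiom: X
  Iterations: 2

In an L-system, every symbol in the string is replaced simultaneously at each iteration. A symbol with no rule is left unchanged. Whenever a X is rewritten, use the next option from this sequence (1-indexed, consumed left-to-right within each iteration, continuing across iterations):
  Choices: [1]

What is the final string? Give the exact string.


Step 0: X
Step 1: ZZ  (used choices [1])
Step 2: ZZZZ  (used choices [])

Answer: ZZZZ


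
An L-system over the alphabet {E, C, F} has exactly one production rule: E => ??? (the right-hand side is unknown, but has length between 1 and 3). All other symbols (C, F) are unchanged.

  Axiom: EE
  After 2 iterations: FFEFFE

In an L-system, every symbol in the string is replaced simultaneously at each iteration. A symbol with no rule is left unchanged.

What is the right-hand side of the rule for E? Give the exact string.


Trying E => FE:
  Step 0: EE
  Step 1: FEFE
  Step 2: FFEFFE
Matches the given result.

Answer: FE


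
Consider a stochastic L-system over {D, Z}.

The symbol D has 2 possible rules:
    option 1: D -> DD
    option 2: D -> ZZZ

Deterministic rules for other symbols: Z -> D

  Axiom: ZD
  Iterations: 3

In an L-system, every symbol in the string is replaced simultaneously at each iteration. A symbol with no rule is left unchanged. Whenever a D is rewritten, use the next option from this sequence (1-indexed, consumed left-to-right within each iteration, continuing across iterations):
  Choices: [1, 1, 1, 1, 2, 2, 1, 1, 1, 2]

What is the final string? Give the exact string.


Step 0: ZD
Step 1: DDD  (used choices [1])
Step 2: DDDDDD  (used choices [1, 1, 1])
Step 3: ZZZZZZDDDDDDZZZ  (used choices [2, 2, 1, 1, 1, 2])

Answer: ZZZZZZDDDDDDZZZ


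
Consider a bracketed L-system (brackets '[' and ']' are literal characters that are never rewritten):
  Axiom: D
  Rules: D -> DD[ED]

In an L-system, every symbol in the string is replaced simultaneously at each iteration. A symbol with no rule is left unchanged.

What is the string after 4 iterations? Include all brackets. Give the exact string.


Step 0: D
Step 1: DD[ED]
Step 2: DD[ED]DD[ED][EDD[ED]]
Step 3: DD[ED]DD[ED][EDD[ED]]DD[ED]DD[ED][EDD[ED]][EDD[ED]DD[ED][EDD[ED]]]
Step 4: DD[ED]DD[ED][EDD[ED]]DD[ED]DD[ED][EDD[ED]][EDD[ED]DD[ED][EDD[ED]]]DD[ED]DD[ED][EDD[ED]]DD[ED]DD[ED][EDD[ED]][EDD[ED]DD[ED][EDD[ED]]][EDD[ED]DD[ED][EDD[ED]]DD[ED]DD[ED][EDD[ED]][EDD[ED]DD[ED][EDD[ED]]]]

Answer: DD[ED]DD[ED][EDD[ED]]DD[ED]DD[ED][EDD[ED]][EDD[ED]DD[ED][EDD[ED]]]DD[ED]DD[ED][EDD[ED]]DD[ED]DD[ED][EDD[ED]][EDD[ED]DD[ED][EDD[ED]]][EDD[ED]DD[ED][EDD[ED]]DD[ED]DD[ED][EDD[ED]][EDD[ED]DD[ED][EDD[ED]]]]


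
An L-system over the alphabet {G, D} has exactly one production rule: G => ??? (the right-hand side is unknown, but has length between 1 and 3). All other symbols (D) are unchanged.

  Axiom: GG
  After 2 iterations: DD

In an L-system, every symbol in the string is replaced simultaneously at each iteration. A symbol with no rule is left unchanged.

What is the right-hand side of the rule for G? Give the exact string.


Answer: D

Derivation:
Trying G => D:
  Step 0: GG
  Step 1: DD
  Step 2: DD
Matches the given result.


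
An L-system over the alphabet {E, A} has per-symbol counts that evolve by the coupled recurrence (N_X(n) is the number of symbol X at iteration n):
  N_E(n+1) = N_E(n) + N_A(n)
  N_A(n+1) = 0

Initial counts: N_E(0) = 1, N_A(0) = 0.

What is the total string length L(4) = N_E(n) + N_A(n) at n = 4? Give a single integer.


Step 0: N_E=1, N_A=0, L=1
Step 1: N_E=1, N_A=0, L=1
Step 2: N_E=1, N_A=0, L=1
Step 3: N_E=1, N_A=0, L=1
Step 4: N_E=1, N_A=0, L=1

Answer: 1


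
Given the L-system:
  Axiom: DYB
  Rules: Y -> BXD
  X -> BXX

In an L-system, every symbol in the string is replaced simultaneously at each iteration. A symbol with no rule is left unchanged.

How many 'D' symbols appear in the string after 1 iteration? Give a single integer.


Answer: 2

Derivation:
Step 0: DYB  (1 'D')
Step 1: DBXDB  (2 'D')


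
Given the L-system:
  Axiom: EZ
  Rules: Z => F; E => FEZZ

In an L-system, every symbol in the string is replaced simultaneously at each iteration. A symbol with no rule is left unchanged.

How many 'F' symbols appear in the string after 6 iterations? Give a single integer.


Step 0: EZ  (0 'F')
Step 1: FEZZF  (2 'F')
Step 2: FFEZZFFF  (5 'F')
Step 3: FFFEZZFFFFF  (8 'F')
Step 4: FFFFEZZFFFFFFF  (11 'F')
Step 5: FFFFFEZZFFFFFFFFF  (14 'F')
Step 6: FFFFFFEZZFFFFFFFFFFF  (17 'F')

Answer: 17


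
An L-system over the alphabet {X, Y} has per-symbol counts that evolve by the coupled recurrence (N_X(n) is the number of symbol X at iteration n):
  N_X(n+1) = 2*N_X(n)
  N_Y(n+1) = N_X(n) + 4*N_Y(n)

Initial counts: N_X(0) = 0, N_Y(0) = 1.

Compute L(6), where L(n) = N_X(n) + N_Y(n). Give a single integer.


Step 0: N_X=0, N_Y=1, L=1
Step 1: N_X=0, N_Y=4, L=4
Step 2: N_X=0, N_Y=16, L=16
Step 3: N_X=0, N_Y=64, L=64
Step 4: N_X=0, N_Y=256, L=256
Step 5: N_X=0, N_Y=1024, L=1024
Step 6: N_X=0, N_Y=4096, L=4096

Answer: 4096


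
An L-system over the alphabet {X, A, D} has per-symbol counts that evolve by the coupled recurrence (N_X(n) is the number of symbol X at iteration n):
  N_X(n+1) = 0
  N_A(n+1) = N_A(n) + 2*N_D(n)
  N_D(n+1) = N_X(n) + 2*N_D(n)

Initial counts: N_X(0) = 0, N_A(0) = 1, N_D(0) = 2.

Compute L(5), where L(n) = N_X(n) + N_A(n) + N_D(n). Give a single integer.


Step 0: N_X=0, N_A=1, N_D=2, L=3
Step 1: N_X=0, N_A=5, N_D=4, L=9
Step 2: N_X=0, N_A=13, N_D=8, L=21
Step 3: N_X=0, N_A=29, N_D=16, L=45
Step 4: N_X=0, N_A=61, N_D=32, L=93
Step 5: N_X=0, N_A=125, N_D=64, L=189

Answer: 189


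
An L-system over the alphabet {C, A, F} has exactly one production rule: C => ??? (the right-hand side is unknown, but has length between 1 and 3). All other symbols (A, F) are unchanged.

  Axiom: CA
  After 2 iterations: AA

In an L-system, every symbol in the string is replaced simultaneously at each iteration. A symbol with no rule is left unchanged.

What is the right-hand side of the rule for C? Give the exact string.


Trying C => A:
  Step 0: CA
  Step 1: AA
  Step 2: AA
Matches the given result.

Answer: A


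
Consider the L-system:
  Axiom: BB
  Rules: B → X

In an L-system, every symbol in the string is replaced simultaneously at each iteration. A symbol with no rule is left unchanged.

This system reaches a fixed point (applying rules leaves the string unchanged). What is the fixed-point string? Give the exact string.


Answer: XX

Derivation:
Step 0: BB
Step 1: XX
Step 2: XX  (unchanged — fixed point at step 1)


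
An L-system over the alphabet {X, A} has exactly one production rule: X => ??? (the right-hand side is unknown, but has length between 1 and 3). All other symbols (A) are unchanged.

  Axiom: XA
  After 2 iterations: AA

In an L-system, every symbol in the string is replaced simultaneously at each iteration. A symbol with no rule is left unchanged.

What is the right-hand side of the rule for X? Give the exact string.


Trying X => A:
  Step 0: XA
  Step 1: AA
  Step 2: AA
Matches the given result.

Answer: A


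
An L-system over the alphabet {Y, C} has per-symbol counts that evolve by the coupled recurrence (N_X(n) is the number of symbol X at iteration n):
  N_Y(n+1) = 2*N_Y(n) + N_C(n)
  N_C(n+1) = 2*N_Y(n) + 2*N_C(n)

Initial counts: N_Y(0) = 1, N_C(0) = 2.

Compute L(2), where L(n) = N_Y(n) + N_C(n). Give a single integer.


Step 0: N_Y=1, N_C=2, L=3
Step 1: N_Y=4, N_C=6, L=10
Step 2: N_Y=14, N_C=20, L=34

Answer: 34


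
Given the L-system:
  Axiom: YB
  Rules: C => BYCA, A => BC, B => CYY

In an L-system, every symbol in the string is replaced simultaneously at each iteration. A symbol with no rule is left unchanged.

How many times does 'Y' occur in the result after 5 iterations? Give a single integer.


Answer: 28

Derivation:
Step 0: YB  (1 'Y')
Step 1: YCYY  (3 'Y')
Step 2: YBYCAYY  (4 'Y')
Step 3: YCYYYBYCABCYY  (7 'Y')
Step 4: YBYCAYYYCYYYBYCABCCYYBYCAYY  (14 'Y')
Step 5: YCYYYBYCABCYYYBYCAYYYCYYYBYCABCCYYBYCABYCAYYCYYYBYCABCYY  (28 'Y')


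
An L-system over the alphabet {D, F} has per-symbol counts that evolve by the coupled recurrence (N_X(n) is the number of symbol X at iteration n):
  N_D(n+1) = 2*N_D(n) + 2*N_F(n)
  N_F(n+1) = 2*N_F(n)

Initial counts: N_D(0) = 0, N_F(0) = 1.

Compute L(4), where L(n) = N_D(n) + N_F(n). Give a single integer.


Answer: 80

Derivation:
Step 0: N_D=0, N_F=1, L=1
Step 1: N_D=2, N_F=2, L=4
Step 2: N_D=8, N_F=4, L=12
Step 3: N_D=24, N_F=8, L=32
Step 4: N_D=64, N_F=16, L=80


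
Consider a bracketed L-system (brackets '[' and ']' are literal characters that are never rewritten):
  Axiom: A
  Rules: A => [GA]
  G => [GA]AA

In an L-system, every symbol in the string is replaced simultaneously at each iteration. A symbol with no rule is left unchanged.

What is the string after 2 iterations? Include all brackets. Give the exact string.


Step 0: A
Step 1: [GA]
Step 2: [[GA]AA[GA]]

Answer: [[GA]AA[GA]]


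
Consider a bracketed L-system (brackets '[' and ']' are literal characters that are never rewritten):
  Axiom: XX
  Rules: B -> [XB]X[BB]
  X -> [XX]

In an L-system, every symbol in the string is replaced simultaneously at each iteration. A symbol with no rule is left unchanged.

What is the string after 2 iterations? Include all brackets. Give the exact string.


Answer: [[XX][XX]][[XX][XX]]

Derivation:
Step 0: XX
Step 1: [XX][XX]
Step 2: [[XX][XX]][[XX][XX]]


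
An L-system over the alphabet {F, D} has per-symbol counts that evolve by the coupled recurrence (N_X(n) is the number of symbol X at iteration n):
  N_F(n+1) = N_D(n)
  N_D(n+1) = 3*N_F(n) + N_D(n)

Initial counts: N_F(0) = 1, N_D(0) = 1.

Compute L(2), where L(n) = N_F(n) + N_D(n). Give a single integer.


Answer: 11

Derivation:
Step 0: N_F=1, N_D=1, L=2
Step 1: N_F=1, N_D=4, L=5
Step 2: N_F=4, N_D=7, L=11


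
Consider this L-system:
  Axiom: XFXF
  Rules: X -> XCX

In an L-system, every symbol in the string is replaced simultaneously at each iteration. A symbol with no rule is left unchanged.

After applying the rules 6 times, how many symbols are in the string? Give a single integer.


Answer: 256

Derivation:
Step 0: length = 4
Step 1: length = 8
Step 2: length = 16
Step 3: length = 32
Step 4: length = 64
Step 5: length = 128
Step 6: length = 256


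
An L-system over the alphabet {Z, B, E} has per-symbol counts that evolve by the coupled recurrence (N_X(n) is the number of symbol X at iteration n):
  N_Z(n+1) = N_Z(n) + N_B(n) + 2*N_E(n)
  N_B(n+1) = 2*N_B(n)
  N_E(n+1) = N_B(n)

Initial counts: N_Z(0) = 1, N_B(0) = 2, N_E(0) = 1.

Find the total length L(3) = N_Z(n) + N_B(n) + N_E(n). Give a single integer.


Step 0: N_Z=1, N_B=2, N_E=1, L=4
Step 1: N_Z=5, N_B=4, N_E=2, L=11
Step 2: N_Z=13, N_B=8, N_E=4, L=25
Step 3: N_Z=29, N_B=16, N_E=8, L=53

Answer: 53


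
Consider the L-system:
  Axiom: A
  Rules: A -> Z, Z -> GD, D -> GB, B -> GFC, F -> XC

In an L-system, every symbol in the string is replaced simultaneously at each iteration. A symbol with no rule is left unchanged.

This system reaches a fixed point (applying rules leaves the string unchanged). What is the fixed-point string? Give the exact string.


Step 0: A
Step 1: Z
Step 2: GD
Step 3: GGB
Step 4: GGGFC
Step 5: GGGXCC
Step 6: GGGXCC  (unchanged — fixed point at step 5)

Answer: GGGXCC


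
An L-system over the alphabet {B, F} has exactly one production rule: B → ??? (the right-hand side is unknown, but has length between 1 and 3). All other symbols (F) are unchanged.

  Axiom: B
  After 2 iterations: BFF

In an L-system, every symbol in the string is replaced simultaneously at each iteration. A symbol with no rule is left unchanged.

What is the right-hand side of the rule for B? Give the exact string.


Trying B → BF:
  Step 0: B
  Step 1: BF
  Step 2: BFF
Matches the given result.

Answer: BF


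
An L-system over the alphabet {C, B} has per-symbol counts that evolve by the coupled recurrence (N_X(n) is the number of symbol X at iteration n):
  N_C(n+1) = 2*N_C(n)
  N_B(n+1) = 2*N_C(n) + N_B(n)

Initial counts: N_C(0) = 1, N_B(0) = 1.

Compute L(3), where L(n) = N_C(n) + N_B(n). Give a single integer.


Answer: 23

Derivation:
Step 0: N_C=1, N_B=1, L=2
Step 1: N_C=2, N_B=3, L=5
Step 2: N_C=4, N_B=7, L=11
Step 3: N_C=8, N_B=15, L=23


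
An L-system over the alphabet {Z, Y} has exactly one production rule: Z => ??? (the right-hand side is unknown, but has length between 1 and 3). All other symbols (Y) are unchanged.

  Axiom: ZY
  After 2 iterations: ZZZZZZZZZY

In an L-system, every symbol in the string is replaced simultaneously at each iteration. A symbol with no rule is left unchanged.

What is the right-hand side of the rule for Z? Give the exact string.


Answer: ZZZ

Derivation:
Trying Z => ZZZ:
  Step 0: ZY
  Step 1: ZZZY
  Step 2: ZZZZZZZZZY
Matches the given result.


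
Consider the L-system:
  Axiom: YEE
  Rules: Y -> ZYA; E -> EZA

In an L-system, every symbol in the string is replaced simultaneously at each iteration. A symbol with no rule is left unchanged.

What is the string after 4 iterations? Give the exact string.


Answer: ZZZZYAAAAEZAZAZAZAEZAZAZAZA

Derivation:
Step 0: YEE
Step 1: ZYAEZAEZA
Step 2: ZZYAAEZAZAEZAZA
Step 3: ZZZYAAAEZAZAZAEZAZAZA
Step 4: ZZZZYAAAAEZAZAZAZAEZAZAZAZA


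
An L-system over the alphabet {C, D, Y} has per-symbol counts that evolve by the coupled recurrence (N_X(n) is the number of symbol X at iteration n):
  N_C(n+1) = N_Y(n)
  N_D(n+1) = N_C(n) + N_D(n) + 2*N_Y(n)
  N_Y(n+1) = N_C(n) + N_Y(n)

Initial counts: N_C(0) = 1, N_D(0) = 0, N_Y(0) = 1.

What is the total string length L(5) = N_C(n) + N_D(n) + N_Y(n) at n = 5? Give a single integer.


Step 0: N_C=1, N_D=0, N_Y=1, L=2
Step 1: N_C=1, N_D=3, N_Y=2, L=6
Step 2: N_C=2, N_D=8, N_Y=3, L=13
Step 3: N_C=3, N_D=16, N_Y=5, L=24
Step 4: N_C=5, N_D=29, N_Y=8, L=42
Step 5: N_C=8, N_D=50, N_Y=13, L=71

Answer: 71


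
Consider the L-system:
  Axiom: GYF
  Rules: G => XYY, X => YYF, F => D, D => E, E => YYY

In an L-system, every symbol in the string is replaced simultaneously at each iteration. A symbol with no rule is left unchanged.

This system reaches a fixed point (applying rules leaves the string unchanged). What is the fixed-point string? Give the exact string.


Answer: YYYYYYYYYYY

Derivation:
Step 0: GYF
Step 1: XYYYD
Step 2: YYFYYYE
Step 3: YYDYYYYYY
Step 4: YYEYYYYYY
Step 5: YYYYYYYYYYY
Step 6: YYYYYYYYYYY  (unchanged — fixed point at step 5)


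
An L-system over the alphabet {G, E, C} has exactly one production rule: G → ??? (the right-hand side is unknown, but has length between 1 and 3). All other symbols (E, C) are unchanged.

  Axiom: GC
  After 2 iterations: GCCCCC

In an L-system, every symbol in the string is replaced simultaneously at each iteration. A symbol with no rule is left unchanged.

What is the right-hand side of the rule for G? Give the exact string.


Answer: GCC

Derivation:
Trying G → GCC:
  Step 0: GC
  Step 1: GCCC
  Step 2: GCCCCC
Matches the given result.


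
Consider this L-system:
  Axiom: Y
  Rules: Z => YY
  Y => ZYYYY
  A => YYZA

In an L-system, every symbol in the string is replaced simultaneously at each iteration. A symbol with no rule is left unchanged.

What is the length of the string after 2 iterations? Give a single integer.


Answer: 22

Derivation:
Step 0: length = 1
Step 1: length = 5
Step 2: length = 22


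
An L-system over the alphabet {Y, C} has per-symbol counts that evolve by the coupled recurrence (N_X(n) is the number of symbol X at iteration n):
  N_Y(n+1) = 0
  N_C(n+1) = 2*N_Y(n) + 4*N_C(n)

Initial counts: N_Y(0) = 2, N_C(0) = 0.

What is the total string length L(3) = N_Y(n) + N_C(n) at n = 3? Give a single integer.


Step 0: N_Y=2, N_C=0, L=2
Step 1: N_Y=0, N_C=4, L=4
Step 2: N_Y=0, N_C=16, L=16
Step 3: N_Y=0, N_C=64, L=64

Answer: 64


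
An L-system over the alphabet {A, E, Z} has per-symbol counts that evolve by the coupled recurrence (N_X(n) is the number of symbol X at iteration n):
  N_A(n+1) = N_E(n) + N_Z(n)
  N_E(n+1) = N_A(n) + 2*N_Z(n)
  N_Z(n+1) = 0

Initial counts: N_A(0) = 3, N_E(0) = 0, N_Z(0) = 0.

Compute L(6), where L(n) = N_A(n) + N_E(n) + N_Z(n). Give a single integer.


Step 0: N_A=3, N_E=0, N_Z=0, L=3
Step 1: N_A=0, N_E=3, N_Z=0, L=3
Step 2: N_A=3, N_E=0, N_Z=0, L=3
Step 3: N_A=0, N_E=3, N_Z=0, L=3
Step 4: N_A=3, N_E=0, N_Z=0, L=3
Step 5: N_A=0, N_E=3, N_Z=0, L=3
Step 6: N_A=3, N_E=0, N_Z=0, L=3

Answer: 3


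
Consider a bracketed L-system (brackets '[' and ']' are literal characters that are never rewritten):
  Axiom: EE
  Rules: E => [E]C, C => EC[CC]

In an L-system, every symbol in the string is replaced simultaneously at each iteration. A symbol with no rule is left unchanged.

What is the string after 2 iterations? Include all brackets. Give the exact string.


Step 0: EE
Step 1: [E]C[E]C
Step 2: [[E]C]EC[CC][[E]C]EC[CC]

Answer: [[E]C]EC[CC][[E]C]EC[CC]


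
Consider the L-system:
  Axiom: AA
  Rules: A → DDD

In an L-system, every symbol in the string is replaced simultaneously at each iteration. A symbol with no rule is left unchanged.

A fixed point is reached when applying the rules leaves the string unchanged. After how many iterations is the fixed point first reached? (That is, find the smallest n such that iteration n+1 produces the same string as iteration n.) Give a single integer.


Step 0: AA
Step 1: DDDDDD
Step 2: DDDDDD  (unchanged — fixed point at step 1)

Answer: 1


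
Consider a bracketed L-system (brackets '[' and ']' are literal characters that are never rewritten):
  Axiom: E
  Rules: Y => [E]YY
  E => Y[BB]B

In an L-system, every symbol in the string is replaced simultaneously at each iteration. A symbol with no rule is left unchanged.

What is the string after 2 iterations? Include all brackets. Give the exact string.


Step 0: E
Step 1: Y[BB]B
Step 2: [E]YY[BB]B

Answer: [E]YY[BB]B


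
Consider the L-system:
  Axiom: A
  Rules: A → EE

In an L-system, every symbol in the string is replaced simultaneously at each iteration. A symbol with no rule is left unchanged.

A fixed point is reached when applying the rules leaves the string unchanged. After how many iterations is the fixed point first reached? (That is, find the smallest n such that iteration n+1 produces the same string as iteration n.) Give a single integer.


Answer: 1

Derivation:
Step 0: A
Step 1: EE
Step 2: EE  (unchanged — fixed point at step 1)


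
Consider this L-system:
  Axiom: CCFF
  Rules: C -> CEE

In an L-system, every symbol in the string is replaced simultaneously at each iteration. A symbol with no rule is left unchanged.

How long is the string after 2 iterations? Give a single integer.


Step 0: length = 4
Step 1: length = 8
Step 2: length = 12

Answer: 12


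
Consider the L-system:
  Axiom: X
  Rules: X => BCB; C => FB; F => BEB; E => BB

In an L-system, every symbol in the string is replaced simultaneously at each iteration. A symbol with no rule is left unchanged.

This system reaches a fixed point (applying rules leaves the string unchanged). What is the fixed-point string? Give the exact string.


Step 0: X
Step 1: BCB
Step 2: BFBB
Step 3: BBEBBB
Step 4: BBBBBBB
Step 5: BBBBBBB  (unchanged — fixed point at step 4)

Answer: BBBBBBB


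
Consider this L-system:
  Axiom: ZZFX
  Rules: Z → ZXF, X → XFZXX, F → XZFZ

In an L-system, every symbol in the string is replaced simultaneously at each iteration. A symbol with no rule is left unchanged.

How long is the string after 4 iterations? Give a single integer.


Step 0: length = 4
Step 1: length = 15
Step 2: length = 61
Step 3: length = 252
Step 4: length = 1047

Answer: 1047


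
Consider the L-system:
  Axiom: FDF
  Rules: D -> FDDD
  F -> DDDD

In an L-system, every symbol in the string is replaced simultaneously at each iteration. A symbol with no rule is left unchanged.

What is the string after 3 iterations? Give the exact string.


Step 0: FDF
Step 1: DDDDFDDDDDDD
Step 2: FDDDFDDDFDDDFDDDDDDDFDDDFDDDFDDDFDDDFDDDFDDDFDDD
Step 3: DDDDFDDDFDDDFDDDDDDDFDDDFDDDFDDDDDDDFDDDFDDDFDDDDDDDFDDDFDDDFDDDFDDDFDDDFDDDFDDDDDDDFDDDFDDDFDDDDDDDFDDDFDDDFDDDDDDDFDDDFDDDFDDDDDDDFDDDFDDDFDDDDDDDFDDDFDDDFDDDDDDDFDDDFDDDFDDDDDDDFDDDFDDDFDDD

Answer: DDDDFDDDFDDDFDDDDDDDFDDDFDDDFDDDDDDDFDDDFDDDFDDDDDDDFDDDFDDDFDDDFDDDFDDDFDDDFDDDDDDDFDDDFDDDFDDDDDDDFDDDFDDDFDDDDDDDFDDDFDDDFDDDDDDDFDDDFDDDFDDDDDDDFDDDFDDDFDDDDDDDFDDDFDDDFDDDDDDDFDDDFDDDFDDD


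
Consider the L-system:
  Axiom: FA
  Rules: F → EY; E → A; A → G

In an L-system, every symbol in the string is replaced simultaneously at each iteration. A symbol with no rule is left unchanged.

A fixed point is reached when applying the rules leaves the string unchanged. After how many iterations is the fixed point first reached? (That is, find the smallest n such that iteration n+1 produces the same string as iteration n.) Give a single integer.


Answer: 3

Derivation:
Step 0: FA
Step 1: EYG
Step 2: AYG
Step 3: GYG
Step 4: GYG  (unchanged — fixed point at step 3)


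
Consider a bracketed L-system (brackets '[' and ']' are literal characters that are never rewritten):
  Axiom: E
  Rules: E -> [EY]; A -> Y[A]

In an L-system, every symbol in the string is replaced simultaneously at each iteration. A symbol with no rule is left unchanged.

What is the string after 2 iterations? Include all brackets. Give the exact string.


Step 0: E
Step 1: [EY]
Step 2: [[EY]Y]

Answer: [[EY]Y]


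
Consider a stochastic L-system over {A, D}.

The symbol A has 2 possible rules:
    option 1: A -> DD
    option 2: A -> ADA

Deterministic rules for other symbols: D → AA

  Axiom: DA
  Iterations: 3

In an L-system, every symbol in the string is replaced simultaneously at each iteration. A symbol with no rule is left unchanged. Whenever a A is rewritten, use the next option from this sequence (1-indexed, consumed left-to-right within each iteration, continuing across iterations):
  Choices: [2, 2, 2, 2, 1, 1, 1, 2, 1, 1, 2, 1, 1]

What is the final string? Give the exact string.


Step 0: DA
Step 1: AAADA  (used choices [2])
Step 2: ADAADAADAAADD  (used choices [2, 2, 2, 1])
Step 3: DDAADDADAAADDDDAAADADDDDAAAA  (used choices [1, 1, 2, 1, 1, 2, 1, 1])

Answer: DDAADDADAAADDDDAAADADDDDAAAA
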